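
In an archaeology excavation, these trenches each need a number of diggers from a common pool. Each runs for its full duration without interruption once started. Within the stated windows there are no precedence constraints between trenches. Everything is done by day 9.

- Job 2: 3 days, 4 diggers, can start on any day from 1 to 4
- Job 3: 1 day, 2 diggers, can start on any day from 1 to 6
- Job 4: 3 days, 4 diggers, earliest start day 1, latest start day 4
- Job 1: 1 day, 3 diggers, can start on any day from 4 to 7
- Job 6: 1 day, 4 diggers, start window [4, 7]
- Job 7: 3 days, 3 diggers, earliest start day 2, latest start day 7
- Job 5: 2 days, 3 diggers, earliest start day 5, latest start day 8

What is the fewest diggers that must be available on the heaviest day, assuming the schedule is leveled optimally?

Early-start (Job 2@1, Job 3@1, Job 4@1, Job 1@4, Job 6@4, Job 7@2, Job 5@5) gives peak 11: d1:10  d2:11  d3:11  d4:10  d5:3  d6:3  d7:0  d8:0  d9:0.
Shift Job 4→4, Job 6→7, Job 7→5, Job 5→8.
Schedule Job 2@1, Job 3@1, Job 4@4, Job 1@4, Job 6@7, Job 7@5, Job 5@8: d1:6  d2:4  d3:4  d4:7  d5:7  d6:7  d7:7  d8:3  d9:3 — peak 7.

7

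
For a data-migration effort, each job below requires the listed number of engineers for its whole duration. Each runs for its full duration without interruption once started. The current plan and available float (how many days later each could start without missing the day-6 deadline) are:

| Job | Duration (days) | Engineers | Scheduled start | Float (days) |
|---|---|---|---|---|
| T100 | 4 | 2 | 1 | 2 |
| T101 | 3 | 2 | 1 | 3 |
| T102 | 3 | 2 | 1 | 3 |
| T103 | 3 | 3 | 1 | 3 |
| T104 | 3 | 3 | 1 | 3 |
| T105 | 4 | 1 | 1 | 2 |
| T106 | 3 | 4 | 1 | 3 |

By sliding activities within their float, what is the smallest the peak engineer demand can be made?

10

Early-start (T100@1, T101@1, T102@1, T103@1, T104@1, T105@1, T106@1) gives peak 17: d1:17  d2:17  d3:17  d4:3  d5:0  d6:0.
Shift T104→4, T106→4.
Schedule T100@1, T101@1, T102@1, T103@1, T104@4, T105@1, T106@4: d1:10  d2:10  d3:10  d4:10  d5:7  d6:7 — peak 10.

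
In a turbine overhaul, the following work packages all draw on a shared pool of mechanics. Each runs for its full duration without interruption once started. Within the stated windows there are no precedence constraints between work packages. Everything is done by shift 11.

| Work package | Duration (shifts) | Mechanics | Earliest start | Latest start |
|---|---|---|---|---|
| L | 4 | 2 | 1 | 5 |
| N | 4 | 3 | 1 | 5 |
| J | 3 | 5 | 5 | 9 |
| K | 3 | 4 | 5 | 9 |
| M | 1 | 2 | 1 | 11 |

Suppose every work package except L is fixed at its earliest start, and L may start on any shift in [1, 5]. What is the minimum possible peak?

9

L@1: s1:7  s2:5  s3:5  s4:5  s5:9  s6:9  s7:9  s8:0  s9:0  s10:0  s11:0 → peak 9
L@2: s1:5  s2:5  s3:5  s4:5  s5:11  s6:9  s7:9  s8:0  s9:0  s10:0  s11:0 → peak 11
L@3: s1:5  s2:3  s3:5  s4:5  s5:11  s6:11  s7:9  s8:0  s9:0  s10:0  s11:0 → peak 11
L@4: s1:5  s2:3  s3:3  s4:5  s5:11  s6:11  s7:11  s8:0  s9:0  s10:0  s11:0 → peak 11
L@5: s1:5  s2:3  s3:3  s4:3  s5:11  s6:11  s7:11  s8:2  s9:0  s10:0  s11:0 → peak 11
Best is L@1, peak 9.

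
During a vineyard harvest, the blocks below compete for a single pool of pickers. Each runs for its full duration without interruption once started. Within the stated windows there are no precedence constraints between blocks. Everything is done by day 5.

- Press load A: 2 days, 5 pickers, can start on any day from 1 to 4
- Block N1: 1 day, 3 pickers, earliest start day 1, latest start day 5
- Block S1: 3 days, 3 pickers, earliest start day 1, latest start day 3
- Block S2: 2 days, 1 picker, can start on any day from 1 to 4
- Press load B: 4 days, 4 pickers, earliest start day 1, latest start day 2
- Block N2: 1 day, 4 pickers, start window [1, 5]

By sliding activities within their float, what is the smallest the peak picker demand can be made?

10

Early-start (Press load A@1, Block N1@1, Block S1@1, Block S2@1, Press load B@1, Block N2@1) gives peak 20: d1:20  d2:13  d3:7  d4:4  d5:0.
Shift Block N1→3, Block S1→3, Block N2→5.
Schedule Press load A@1, Block N1@3, Block S1@3, Block S2@1, Press load B@1, Block N2@5: d1:10  d2:10  d3:10  d4:7  d5:7 — peak 10.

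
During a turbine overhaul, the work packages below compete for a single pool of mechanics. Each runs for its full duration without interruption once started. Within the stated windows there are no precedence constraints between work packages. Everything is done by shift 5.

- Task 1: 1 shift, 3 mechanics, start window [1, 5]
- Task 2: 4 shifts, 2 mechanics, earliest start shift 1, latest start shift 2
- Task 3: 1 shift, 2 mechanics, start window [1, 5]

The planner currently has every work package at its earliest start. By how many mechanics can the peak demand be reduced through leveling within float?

Early-start peak: s1:7  s2:2  s3:2  s4:2  s5:0 ⇒ 7.
Leveled (Task 1@1, Task 2@2, Task 3@2): s1:3  s2:4  s3:2  s4:2  s5:2 ⇒ 4.
Reduction 7 − 4 = 3.

3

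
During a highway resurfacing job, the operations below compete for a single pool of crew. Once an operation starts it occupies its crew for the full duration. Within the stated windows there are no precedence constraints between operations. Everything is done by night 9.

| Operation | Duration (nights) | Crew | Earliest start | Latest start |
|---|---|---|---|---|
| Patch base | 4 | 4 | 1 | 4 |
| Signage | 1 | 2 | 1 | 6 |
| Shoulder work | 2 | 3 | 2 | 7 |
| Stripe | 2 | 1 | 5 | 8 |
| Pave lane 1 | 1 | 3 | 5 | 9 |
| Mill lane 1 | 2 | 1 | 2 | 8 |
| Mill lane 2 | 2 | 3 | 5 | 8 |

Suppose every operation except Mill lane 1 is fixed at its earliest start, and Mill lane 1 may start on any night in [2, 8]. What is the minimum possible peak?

7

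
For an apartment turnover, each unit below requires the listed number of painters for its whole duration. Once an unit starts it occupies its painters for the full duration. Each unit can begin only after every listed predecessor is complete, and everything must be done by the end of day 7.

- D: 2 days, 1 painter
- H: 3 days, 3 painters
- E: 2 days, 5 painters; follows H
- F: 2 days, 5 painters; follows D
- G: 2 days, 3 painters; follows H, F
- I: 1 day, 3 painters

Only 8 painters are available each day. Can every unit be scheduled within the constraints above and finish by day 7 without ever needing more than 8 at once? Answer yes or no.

Schedule D@1, H@1, E@5, F@3, G@5, I@1: d1:7  d2:4  d3:8  d4:5  d5:8  d6:8  d7:0 — peak 8 ≤ 8.

yes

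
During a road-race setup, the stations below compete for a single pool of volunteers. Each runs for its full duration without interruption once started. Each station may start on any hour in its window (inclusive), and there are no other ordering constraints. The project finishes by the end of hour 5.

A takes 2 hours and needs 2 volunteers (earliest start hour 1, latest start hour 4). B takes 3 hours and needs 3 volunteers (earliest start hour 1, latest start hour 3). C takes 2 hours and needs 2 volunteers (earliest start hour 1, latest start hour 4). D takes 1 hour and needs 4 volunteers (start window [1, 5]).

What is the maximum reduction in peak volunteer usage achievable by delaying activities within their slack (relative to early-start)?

6

Early-start peak: h1:11  h2:7  h3:3  h4:0  h5:0 ⇒ 11.
Leveled (A@1, B@1, C@3, D@5): h1:5  h2:5  h3:5  h4:2  h5:4 ⇒ 5.
Reduction 11 − 5 = 6.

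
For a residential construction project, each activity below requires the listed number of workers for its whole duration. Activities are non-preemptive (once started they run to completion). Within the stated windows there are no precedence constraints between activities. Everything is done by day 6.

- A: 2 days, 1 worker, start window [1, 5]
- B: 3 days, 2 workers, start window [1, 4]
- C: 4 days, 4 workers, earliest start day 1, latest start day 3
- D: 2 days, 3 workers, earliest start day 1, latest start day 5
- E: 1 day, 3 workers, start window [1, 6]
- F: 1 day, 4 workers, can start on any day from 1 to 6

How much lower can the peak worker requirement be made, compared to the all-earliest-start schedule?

10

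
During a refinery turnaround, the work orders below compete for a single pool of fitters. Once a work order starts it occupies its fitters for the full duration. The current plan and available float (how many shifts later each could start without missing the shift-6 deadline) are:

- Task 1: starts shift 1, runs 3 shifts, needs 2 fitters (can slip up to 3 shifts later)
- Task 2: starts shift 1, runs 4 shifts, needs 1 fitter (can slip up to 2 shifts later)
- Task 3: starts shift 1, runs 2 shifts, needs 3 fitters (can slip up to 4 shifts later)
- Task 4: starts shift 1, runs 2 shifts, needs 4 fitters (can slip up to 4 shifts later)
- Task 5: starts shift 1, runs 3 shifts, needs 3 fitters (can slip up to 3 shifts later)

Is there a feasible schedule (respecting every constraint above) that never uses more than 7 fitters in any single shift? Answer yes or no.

yes

Schedule Task 1@1, Task 2@1, Task 3@1, Task 4@5, Task 5@3: s1:6  s2:6  s3:6  s4:4  s5:7  s6:4 — peak 7 ≤ 7.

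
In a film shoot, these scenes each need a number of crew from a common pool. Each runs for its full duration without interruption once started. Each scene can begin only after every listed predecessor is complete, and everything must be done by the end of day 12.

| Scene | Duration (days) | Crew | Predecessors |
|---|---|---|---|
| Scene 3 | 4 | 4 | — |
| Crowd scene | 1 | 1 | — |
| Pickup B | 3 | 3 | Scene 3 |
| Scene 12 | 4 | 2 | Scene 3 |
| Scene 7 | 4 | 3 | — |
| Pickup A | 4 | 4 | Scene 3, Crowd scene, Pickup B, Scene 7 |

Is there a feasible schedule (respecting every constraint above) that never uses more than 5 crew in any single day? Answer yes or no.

no

Total crew member-days = 62; over 12 days the average is 62/12 > 5, so some day must exceed 5.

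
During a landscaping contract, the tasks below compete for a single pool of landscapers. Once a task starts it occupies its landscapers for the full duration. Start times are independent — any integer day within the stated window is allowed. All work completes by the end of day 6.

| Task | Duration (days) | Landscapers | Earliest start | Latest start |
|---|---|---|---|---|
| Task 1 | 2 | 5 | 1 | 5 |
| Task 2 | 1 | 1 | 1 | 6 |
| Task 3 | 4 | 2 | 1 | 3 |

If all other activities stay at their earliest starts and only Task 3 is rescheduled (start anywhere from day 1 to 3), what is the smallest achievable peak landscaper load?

Task 3@1: d1:8  d2:7  d3:2  d4:2  d5:0  d6:0 → peak 8
Task 3@2: d1:6  d2:7  d3:2  d4:2  d5:2  d6:0 → peak 7
Task 3@3: d1:6  d2:5  d3:2  d4:2  d5:2  d6:2 → peak 6
Best is Task 3@3, peak 6.

6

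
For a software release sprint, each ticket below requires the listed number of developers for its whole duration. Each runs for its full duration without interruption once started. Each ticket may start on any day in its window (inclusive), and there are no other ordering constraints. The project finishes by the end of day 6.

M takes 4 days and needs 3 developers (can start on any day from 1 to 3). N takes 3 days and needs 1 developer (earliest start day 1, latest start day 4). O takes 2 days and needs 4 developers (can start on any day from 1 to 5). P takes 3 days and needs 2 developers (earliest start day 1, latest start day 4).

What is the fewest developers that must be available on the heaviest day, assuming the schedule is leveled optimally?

Early-start (M@1, N@1, O@1, P@1) gives peak 10: d1:10  d2:10  d3:6  d4:3  d5:0  d6:0.
Shift N→4, O→5.
Schedule M@1, N@4, O@5, P@1: d1:5  d2:5  d3:5  d4:4  d5:5  d6:5 — peak 5.
Total developer-days = 29 over 6 days ⇒ peak ≥ ⌈29/6⌉ = 5, so 5 is optimal.

5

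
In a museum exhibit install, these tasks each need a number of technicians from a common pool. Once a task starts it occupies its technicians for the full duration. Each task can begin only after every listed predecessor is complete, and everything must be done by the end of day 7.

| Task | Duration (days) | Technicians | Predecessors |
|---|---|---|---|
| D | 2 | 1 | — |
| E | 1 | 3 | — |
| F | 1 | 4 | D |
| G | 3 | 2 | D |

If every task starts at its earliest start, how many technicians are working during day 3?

At early start, day 3 has: F, G.
Demand: 4 + 2 = 6.

6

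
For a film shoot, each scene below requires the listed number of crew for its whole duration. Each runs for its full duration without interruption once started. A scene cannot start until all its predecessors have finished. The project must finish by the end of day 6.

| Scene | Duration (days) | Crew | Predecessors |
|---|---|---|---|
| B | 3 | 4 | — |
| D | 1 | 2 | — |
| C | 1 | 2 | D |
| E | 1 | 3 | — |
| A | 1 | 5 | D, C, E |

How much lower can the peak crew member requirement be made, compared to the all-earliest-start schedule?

Early-start peak: d1:9  d2:6  d3:9  d4:0  d5:0  d6:0 ⇒ 9.
Leveled (B@1, D@4, C@5, E@4, A@6): d1:4  d2:4  d3:4  d4:5  d5:2  d6:5 ⇒ 5.
Reduction 9 − 5 = 4.

4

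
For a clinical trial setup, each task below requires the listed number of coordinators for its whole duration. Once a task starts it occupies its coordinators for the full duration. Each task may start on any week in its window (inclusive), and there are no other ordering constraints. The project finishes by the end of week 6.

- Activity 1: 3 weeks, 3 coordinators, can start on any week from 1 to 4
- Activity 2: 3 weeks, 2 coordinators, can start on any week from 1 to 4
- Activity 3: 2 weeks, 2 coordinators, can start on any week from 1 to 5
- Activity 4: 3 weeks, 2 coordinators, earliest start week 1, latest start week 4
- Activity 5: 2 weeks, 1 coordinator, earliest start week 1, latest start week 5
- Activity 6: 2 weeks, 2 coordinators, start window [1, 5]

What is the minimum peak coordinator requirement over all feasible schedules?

Early-start (Activity 1@1, Activity 2@1, Activity 3@1, Activity 4@1, Activity 5@1, Activity 6@1) gives peak 12: w1:12  w2:12  w3:7  w4:0  w5:0  w6:0.
Shift Activity 3→4, Activity 4→4, Activity 6→4.
Schedule Activity 1@1, Activity 2@1, Activity 3@4, Activity 4@4, Activity 5@1, Activity 6@4: w1:6  w2:6  w3:5  w4:6  w5:6  w6:2 — peak 6.
Total coordinator-weeks = 31 over 6 weeks ⇒ peak ≥ ⌈31/6⌉ = 6, so 6 is optimal.

6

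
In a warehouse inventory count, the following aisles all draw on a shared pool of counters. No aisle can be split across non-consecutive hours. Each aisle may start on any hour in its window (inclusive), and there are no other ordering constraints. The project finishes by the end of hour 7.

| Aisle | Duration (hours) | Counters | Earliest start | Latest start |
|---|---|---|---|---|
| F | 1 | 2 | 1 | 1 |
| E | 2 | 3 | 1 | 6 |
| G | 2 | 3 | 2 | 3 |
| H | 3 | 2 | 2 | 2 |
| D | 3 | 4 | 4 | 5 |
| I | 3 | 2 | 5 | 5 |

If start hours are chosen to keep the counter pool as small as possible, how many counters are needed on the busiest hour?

6

Early-start (F@1, E@1, G@2, H@2, D@4, I@5) gives peak 8: h1:5  h2:8  h3:5  h4:6  h5:6  h6:6  h7:2.
Shift G→3, D→5.
Schedule F@1, E@1, G@3, H@2, D@5, I@5: h1:5  h2:5  h3:5  h4:5  h5:6  h6:6  h7:6 — peak 6.
Total counter-hours = 38 over 7 hours ⇒ peak ≥ ⌈38/7⌉ = 6, so 6 is optimal.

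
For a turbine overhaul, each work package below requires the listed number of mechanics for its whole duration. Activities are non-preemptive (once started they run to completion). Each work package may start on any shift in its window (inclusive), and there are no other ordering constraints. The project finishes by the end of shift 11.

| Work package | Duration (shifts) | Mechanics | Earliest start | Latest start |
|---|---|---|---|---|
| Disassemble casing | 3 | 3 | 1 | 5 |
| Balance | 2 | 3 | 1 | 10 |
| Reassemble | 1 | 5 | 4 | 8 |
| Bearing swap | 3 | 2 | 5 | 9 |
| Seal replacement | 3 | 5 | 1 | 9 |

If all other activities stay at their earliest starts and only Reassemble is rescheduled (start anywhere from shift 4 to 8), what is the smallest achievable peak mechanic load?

Reassemble@4: s1:11  s2:11  s3:8  s4:5  s5:2  s6:2  s7:2  s8:0  s9:0  s10:0  s11:0 → peak 11
Reassemble@5: s1:11  s2:11  s3:8  s4:0  s5:7  s6:2  s7:2  s8:0  s9:0  s10:0  s11:0 → peak 11
Reassemble@6: s1:11  s2:11  s3:8  s4:0  s5:2  s6:7  s7:2  s8:0  s9:0  s10:0  s11:0 → peak 11
Reassemble@7: s1:11  s2:11  s3:8  s4:0  s5:2  s6:2  s7:7  s8:0  s9:0  s10:0  s11:0 → peak 11
Reassemble@8: s1:11  s2:11  s3:8  s4:0  s5:2  s6:2  s7:2  s8:5  s9:0  s10:0  s11:0 → peak 11
Best is Reassemble@4, peak 11.

11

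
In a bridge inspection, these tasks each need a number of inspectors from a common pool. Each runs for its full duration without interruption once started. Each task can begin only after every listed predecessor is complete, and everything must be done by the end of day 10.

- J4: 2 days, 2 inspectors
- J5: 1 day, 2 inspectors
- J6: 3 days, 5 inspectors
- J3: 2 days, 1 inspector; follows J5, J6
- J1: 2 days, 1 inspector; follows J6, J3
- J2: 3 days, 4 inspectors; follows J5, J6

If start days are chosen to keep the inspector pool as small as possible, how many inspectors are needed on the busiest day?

5

Early-start (J4@1, J5@1, J6@1, J3@4, J1@6, J2@4) gives peak 9: d1:9  d2:7  d3:5  d4:5  d5:5  d6:5  d7:1  d8:0  d9:0  d10:0.
Shift J6→3, J3→6, J1→8, J2→6.
Schedule J4@1, J5@1, J6@3, J3@6, J1@8, J2@6: d1:4  d2:2  d3:5  d4:5  d5:5  d6:5  d7:5  d8:5  d9:1  d10:0 — peak 5.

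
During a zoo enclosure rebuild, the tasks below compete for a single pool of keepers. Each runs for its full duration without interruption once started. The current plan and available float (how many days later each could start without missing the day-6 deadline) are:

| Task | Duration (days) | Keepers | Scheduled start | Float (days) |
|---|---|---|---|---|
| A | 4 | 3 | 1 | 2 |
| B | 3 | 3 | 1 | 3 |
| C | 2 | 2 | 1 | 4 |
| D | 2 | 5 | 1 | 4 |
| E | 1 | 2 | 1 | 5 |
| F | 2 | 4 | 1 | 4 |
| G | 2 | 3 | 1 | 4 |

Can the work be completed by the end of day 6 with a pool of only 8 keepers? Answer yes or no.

Total keeper-days = 51; over 6 days the average is 51/6 > 8, so some day must exceed 8.

no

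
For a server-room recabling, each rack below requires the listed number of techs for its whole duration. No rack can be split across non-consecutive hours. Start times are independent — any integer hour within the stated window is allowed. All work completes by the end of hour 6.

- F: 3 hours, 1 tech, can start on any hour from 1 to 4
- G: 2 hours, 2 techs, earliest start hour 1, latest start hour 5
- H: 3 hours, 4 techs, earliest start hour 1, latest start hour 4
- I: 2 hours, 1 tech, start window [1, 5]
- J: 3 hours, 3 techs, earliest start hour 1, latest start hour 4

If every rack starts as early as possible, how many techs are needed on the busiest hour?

Early-start schedule: F@1, G@1, H@1, I@1, J@1.
Load per hour: hour 1: 11, hour 2: 11, hour 3: 8, hour 4: 0, hour 5: 0, hour 6: 0.
Peak is 11.

11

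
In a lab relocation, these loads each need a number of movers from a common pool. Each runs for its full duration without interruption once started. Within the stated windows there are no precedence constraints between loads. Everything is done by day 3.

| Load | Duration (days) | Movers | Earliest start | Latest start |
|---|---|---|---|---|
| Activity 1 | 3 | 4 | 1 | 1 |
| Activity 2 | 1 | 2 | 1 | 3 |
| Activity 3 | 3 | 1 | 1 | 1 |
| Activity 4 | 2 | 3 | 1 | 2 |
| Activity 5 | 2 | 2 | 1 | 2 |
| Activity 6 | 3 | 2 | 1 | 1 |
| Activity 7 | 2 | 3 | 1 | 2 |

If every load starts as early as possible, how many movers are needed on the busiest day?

17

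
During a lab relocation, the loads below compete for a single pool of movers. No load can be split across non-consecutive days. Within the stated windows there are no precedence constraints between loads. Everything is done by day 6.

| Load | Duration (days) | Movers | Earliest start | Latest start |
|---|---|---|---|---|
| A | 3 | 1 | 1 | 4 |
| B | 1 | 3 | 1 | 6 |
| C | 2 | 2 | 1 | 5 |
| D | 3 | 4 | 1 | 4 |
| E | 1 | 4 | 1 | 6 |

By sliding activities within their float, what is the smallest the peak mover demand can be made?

Early-start (A@1, B@1, C@1, D@1, E@1) gives peak 14: d1:14  d2:7  d3:5  d4:0  d5:0  d6:0.
Shift B→4, C→4, E→6.
Schedule A@1, B@4, C@4, D@1, E@6: d1:5  d2:5  d3:5  d4:5  d5:2  d6:4 — peak 5.
Total mover-days = 26 over 6 days ⇒ peak ≥ ⌈26/6⌉ = 5, so 5 is optimal.

5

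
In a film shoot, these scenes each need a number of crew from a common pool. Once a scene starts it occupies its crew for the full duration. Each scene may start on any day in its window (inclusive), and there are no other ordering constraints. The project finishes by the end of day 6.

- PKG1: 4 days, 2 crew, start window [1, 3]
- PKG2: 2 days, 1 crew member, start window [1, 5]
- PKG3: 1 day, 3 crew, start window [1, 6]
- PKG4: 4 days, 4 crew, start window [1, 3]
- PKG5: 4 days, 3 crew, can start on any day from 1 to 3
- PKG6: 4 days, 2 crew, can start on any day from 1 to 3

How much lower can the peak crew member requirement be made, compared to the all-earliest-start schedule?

4

Early-start peak: d1:15  d2:12  d3:11  d4:11  d5:0  d6:0 ⇒ 15.
Leveled (PKG1@1, PKG2@1, PKG3@1, PKG4@1, PKG5@2, PKG6@3): d1:10  d2:10  d3:11  d4:11  d5:5  d6:2 ⇒ 11.
Reduction 15 − 11 = 4.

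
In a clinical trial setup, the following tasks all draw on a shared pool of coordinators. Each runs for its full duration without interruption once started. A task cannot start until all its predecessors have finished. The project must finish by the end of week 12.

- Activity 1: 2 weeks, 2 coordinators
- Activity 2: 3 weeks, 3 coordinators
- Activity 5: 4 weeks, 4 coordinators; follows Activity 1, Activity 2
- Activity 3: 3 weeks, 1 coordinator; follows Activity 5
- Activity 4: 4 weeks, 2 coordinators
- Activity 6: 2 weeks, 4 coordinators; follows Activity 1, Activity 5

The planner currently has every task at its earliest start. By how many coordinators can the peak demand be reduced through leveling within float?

Early-start peak: w1:7  w2:7  w3:5  w4:6  w5:4  w6:4  w7:4  w8:5  w9:5  w10:1  w11:0  w12:0 ⇒ 7.
Leveled (Activity 1@1, Activity 2@3, Activity 5@6, Activity 3@10, Activity 4@1, Activity 6@10): w1:4  w2:4  w3:5  w4:5  w5:3  w6:4  w7:4  w8:4  w9:4  w10:5  w11:5  w12:1 ⇒ 5.
Reduction 7 − 5 = 2.

2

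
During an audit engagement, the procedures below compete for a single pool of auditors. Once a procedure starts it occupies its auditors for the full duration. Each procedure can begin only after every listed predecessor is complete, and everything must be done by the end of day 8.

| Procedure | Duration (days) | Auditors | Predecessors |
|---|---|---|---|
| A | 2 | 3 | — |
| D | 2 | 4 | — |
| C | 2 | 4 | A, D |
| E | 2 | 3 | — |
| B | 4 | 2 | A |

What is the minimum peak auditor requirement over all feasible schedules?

6

Early-start (A@1, D@1, C@3, E@1, B@3) gives peak 10: d1:10  d2:10  d3:6  d4:6  d5:2  d6:2  d7:0  d8:0.
Shift D→3, C→5.
Schedule A@1, D@3, C@5, E@1, B@3: d1:6  d2:6  d3:6  d4:6  d5:6  d6:6  d7:0  d8:0 — peak 6.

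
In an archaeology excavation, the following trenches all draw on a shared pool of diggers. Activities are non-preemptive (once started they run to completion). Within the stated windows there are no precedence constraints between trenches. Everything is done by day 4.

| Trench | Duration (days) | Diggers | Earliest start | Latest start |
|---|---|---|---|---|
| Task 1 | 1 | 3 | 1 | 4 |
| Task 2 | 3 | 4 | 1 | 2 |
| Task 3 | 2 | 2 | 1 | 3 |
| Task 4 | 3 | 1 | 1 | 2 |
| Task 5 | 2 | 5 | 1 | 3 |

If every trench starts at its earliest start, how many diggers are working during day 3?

At early start, day 3 has: Task 2, Task 4.
Demand: 4 + 1 = 5.

5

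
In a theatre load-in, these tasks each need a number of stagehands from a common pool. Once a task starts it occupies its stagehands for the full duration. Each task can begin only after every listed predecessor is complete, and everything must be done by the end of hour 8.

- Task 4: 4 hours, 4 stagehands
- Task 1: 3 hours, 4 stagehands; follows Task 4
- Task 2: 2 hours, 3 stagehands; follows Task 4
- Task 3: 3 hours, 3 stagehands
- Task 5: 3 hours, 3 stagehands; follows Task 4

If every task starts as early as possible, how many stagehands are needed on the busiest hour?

10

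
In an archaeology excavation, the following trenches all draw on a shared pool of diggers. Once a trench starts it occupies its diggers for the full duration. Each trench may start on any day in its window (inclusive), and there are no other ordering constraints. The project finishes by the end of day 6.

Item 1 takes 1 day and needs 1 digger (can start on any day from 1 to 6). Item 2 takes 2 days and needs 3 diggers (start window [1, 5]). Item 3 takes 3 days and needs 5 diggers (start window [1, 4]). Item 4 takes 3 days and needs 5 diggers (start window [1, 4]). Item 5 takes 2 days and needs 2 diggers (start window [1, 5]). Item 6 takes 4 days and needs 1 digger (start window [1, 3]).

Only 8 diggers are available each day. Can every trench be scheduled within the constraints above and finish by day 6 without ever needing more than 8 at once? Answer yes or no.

yes

Schedule Item 1@1, Item 2@5, Item 3@1, Item 4@4, Item 5@2, Item 6@1: d1:7  d2:8  d3:8  d4:6  d5:8  d6:8 — peak 8 ≤ 8.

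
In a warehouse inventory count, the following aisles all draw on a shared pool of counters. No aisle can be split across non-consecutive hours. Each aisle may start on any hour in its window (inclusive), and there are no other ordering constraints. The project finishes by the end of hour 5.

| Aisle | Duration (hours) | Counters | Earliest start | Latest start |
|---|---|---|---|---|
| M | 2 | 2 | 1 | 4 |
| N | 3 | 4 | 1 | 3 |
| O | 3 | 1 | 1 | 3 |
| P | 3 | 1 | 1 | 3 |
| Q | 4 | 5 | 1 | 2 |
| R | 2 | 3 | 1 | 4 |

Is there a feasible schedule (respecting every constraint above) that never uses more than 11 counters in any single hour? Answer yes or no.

Schedule M@1, N@1, O@3, P@3, Q@1, R@4: h1:11  h2:11  h3:11  h4:10  h5:5 — peak 11 ≤ 11.

yes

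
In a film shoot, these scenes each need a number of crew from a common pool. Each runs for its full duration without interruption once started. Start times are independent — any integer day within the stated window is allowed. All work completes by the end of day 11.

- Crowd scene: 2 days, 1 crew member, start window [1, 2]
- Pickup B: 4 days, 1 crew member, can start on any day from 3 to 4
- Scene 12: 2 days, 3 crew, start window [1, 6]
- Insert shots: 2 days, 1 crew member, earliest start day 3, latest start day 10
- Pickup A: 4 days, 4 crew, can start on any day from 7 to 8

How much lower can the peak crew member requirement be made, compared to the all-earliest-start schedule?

0

Early-start peak: d1:4  d2:4  d3:2  d4:2  d5:1  d6:1  d7:4  d8:4  d9:4  d10:4  d11:0 ⇒ 4.
Leveled (Crowd scene@1, Pickup B@3, Scene 12@1, Insert shots@3, Pickup A@7): d1:4  d2:4  d3:2  d4:2  d5:1  d6:1  d7:4  d8:4  d9:4  d10:4  d11:0 ⇒ 4.
Reduction 4 − 4 = 0.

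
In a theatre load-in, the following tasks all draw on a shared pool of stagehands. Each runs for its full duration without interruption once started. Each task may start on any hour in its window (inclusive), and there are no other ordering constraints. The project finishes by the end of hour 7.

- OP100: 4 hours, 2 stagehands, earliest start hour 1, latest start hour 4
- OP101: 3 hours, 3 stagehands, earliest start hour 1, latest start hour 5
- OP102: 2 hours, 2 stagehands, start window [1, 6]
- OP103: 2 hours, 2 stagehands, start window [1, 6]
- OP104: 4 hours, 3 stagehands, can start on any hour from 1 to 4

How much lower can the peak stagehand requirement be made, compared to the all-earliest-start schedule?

Early-start peak: h1:12  h2:12  h3:8  h4:5  h5:0  h6:0  h7:0 ⇒ 12.
Leveled (OP100@1, OP101@5, OP102@1, OP103@1, OP104@3): h1:6  h2:6  h3:5  h4:5  h5:6  h6:6  h7:3 ⇒ 6.
Reduction 12 − 6 = 6.

6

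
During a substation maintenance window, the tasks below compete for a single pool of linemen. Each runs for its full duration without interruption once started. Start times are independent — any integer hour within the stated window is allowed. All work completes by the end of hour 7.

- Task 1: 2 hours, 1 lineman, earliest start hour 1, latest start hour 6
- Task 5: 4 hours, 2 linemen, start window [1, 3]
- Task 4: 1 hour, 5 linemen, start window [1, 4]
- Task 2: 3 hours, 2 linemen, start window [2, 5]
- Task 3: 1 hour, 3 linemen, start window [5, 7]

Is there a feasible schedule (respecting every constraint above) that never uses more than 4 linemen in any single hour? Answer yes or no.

no

The minimum achievable peak is 5; 4 < 5, so no feasible schedule stays within the cap.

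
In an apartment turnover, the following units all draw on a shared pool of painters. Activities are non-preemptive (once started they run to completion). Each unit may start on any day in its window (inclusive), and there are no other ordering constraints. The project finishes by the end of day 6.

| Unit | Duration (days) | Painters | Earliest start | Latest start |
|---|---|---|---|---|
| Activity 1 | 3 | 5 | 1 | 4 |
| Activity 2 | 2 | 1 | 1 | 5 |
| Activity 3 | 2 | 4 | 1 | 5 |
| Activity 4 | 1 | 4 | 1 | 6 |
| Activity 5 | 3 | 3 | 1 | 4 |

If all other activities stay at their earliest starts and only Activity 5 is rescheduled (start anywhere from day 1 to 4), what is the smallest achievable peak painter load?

Activity 5@1: d1:17  d2:13  d3:8  d4:0  d5:0  d6:0 → peak 17
Activity 5@2: d1:14  d2:13  d3:8  d4:3  d5:0  d6:0 → peak 14
Activity 5@3: d1:14  d2:10  d3:8  d4:3  d5:3  d6:0 → peak 14
Activity 5@4: d1:14  d2:10  d3:5  d4:3  d5:3  d6:3 → peak 14
Best is Activity 5@2, peak 14.

14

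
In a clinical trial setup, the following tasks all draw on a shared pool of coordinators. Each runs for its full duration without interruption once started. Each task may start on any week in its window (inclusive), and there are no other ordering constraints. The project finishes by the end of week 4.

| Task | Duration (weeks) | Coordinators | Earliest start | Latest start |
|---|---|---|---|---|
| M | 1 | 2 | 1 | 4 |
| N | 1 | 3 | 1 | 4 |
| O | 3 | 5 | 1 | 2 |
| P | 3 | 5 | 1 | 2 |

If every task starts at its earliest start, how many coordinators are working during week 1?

15

At early start, week 1 has: M, N, O, P.
Demand: 2 + 3 + 5 + 5 = 15.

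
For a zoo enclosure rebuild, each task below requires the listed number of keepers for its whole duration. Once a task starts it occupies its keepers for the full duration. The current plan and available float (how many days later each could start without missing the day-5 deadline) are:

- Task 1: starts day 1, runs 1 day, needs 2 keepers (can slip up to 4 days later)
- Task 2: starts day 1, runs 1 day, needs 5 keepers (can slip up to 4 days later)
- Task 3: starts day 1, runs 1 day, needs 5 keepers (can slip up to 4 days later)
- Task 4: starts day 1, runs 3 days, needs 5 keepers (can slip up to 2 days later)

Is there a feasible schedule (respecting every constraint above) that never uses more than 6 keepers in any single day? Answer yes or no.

no

The minimum achievable peak is 7; 6 < 7, so no feasible schedule stays within the cap.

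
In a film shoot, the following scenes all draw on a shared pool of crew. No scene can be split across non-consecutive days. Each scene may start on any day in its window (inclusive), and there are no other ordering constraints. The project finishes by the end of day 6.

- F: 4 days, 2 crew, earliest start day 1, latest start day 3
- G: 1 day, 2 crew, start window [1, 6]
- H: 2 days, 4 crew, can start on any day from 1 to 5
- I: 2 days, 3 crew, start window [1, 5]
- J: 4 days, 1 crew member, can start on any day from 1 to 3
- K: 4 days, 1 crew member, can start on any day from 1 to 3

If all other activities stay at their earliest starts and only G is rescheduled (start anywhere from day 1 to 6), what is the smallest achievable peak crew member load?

G@1: d1:13  d2:11  d3:4  d4:4  d5:0  d6:0 → peak 13
G@2: d1:11  d2:13  d3:4  d4:4  d5:0  d6:0 → peak 13
G@3: d1:11  d2:11  d3:6  d4:4  d5:0  d6:0 → peak 11
G@4: d1:11  d2:11  d3:4  d4:6  d5:0  d6:0 → peak 11
G@5: d1:11  d2:11  d3:4  d4:4  d5:2  d6:0 → peak 11
G@6: d1:11  d2:11  d3:4  d4:4  d5:0  d6:2 → peak 11
Best is G@3, peak 11.

11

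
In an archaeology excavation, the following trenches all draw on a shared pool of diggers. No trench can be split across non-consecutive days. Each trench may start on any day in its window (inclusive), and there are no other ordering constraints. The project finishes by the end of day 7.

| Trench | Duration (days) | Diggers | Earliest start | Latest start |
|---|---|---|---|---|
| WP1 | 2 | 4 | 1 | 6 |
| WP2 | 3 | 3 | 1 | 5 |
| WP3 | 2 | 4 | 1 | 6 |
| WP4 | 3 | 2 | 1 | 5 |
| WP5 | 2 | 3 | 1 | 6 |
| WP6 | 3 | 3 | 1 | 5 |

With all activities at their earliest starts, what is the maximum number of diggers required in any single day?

Early-start schedule: WP1@1, WP2@1, WP3@1, WP4@1, WP5@1, WP6@1.
Load per day: day 1: 19, day 2: 19, day 3: 8, day 4: 0, day 5: 0, day 6: 0, day 7: 0.
Peak is 19.

19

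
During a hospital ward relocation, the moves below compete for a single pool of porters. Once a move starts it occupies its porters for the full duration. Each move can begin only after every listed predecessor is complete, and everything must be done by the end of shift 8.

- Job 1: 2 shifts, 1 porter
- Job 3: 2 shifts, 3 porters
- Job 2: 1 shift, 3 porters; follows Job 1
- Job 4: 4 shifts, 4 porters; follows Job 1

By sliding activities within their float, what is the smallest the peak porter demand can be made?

Early-start (Job 1@1, Job 3@1, Job 2@3, Job 4@3) gives peak 7: s1:4  s2:4  s3:7  s4:4  s5:4  s6:4  s7:0  s8:0.
Shift Job 4→4.
Schedule Job 1@1, Job 3@1, Job 2@3, Job 4@4: s1:4  s2:4  s3:3  s4:4  s5:4  s6:4  s7:4  s8:0 — peak 4.
Total porter-shifts = 27 over 8 shifts ⇒ peak ≥ ⌈27/8⌉ = 4, so 4 is optimal.

4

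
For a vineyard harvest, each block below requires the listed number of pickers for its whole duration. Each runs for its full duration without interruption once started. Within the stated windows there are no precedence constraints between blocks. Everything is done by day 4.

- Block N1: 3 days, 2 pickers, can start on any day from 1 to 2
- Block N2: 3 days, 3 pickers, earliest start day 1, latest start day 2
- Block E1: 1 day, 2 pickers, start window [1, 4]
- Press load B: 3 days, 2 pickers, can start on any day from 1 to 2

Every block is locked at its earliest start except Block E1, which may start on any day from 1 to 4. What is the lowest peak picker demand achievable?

7

Block E1@1: d1:9  d2:7  d3:7  d4:0 → peak 9
Block E1@2: d1:7  d2:9  d3:7  d4:0 → peak 9
Block E1@3: d1:7  d2:7  d3:9  d4:0 → peak 9
Block E1@4: d1:7  d2:7  d3:7  d4:2 → peak 7
Best is Block E1@4, peak 7.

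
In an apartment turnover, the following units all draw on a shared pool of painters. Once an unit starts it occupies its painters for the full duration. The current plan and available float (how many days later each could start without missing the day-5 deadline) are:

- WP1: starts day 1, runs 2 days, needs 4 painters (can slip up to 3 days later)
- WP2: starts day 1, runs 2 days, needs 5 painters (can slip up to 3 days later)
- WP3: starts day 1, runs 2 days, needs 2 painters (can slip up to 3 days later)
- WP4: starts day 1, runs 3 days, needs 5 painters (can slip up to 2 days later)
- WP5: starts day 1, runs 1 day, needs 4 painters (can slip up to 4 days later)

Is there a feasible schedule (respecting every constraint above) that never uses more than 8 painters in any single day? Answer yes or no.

no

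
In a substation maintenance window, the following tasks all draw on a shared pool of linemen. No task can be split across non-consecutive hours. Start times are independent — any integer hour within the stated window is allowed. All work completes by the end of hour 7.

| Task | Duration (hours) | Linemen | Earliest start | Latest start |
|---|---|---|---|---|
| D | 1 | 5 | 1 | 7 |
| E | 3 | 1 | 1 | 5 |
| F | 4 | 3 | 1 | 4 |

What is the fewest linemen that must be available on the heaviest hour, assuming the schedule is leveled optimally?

5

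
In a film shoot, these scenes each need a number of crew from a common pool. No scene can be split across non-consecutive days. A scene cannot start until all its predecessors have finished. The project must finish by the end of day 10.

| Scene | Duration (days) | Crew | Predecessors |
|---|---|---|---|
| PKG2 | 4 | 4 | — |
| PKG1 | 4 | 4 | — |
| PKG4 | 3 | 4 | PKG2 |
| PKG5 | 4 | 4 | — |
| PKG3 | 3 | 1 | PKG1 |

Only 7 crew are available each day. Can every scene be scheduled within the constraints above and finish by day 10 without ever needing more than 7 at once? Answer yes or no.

no

The minimum achievable peak is 8; 7 < 8, so no feasible schedule stays within the cap.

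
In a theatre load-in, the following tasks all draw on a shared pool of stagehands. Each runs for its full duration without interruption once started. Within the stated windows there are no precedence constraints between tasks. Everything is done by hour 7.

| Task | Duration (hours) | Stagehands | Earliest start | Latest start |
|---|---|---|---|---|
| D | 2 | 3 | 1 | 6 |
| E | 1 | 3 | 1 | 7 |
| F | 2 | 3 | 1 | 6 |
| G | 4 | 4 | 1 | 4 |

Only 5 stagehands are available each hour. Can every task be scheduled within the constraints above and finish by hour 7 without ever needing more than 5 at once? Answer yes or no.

no

The minimum achievable peak is 6; 5 < 6, so no feasible schedule stays within the cap.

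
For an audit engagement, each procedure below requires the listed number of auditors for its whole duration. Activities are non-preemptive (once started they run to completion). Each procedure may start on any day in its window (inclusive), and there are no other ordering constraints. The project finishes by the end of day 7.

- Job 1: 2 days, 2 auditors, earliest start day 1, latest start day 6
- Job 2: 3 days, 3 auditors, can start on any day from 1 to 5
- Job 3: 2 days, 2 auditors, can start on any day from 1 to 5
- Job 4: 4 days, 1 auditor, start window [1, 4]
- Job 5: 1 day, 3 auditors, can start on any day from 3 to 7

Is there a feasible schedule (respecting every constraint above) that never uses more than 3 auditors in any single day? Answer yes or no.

Total auditor-days = 24; over 7 days the average is 24/7 > 3, so some day must exceed 3.

no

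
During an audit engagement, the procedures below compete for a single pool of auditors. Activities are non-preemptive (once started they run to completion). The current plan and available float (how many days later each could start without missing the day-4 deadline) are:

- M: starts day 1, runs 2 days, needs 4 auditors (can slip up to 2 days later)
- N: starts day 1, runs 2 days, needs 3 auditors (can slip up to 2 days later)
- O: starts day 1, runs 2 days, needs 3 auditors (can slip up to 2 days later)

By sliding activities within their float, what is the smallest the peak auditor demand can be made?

Early-start (M@1, N@1, O@1) gives peak 10: d1:10  d2:10  d3:0  d4:0.
Shift N→3, O→3.
Schedule M@1, N@3, O@3: d1:4  d2:4  d3:6  d4:6 — peak 6.

6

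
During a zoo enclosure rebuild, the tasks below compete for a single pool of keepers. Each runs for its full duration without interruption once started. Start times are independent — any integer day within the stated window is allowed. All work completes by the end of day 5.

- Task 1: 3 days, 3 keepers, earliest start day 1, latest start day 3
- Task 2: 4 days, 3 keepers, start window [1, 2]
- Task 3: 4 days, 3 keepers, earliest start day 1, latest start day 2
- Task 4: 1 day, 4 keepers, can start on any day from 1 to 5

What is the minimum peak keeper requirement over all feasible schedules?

9

Early-start (Task 1@1, Task 2@1, Task 3@1, Task 4@1) gives peak 13: d1:13  d2:9  d3:9  d4:6  d5:0.
Shift Task 4→5.
Schedule Task 1@1, Task 2@1, Task 3@1, Task 4@5: d1:9  d2:9  d3:9  d4:6  d5:4 — peak 9.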